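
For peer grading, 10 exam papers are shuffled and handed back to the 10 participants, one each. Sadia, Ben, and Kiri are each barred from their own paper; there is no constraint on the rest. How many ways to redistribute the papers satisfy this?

Let A_j be the event that the j-th constrained one is fixed. By inclusion-exclusion over the 3 events:
Σ_{j=0}^{3} (-1)^j C(3,j)(10-j)!
= C(3,0)·10! - C(3,1)·9! + C(3,2)·8! - C(3,3)·7!
= 3628800 - 1088640 + 120960 - 5040
= 2656080

2656080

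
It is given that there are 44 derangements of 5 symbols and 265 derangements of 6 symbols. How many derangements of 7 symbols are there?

1854

D_7 = (7-1)·(D_6 + D_5) = 6·(265 + 44) = 6·309 = 1854.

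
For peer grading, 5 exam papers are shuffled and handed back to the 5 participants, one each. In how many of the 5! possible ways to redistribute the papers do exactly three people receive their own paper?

10

Pick the 3 fixed positions: C(5,3) = 10 ways.
The remaining 2 must be deranged: !2 = 1.
Total: 10 × 1 = 10.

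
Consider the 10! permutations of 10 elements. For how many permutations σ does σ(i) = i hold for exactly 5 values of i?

11088

Choose which 5 of the 10 are fixed: C(10,5) = 252.
The remaining 5 must be deranged: !5 = 44.
Total: 252 × 44 = 11088.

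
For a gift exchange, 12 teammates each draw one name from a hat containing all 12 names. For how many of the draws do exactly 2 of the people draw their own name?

Choose which 2 of the 12 are fixed: C(12,2) = 66.
The other 10 form a derangement: !10 = 1334961.
Total: 66 × 1334961 = 88107426.

88107426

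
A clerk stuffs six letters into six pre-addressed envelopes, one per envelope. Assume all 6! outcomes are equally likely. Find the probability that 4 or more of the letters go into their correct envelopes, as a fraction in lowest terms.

Favorable outcomes: Σ_{i≥4} C(6,i)·!(6-i) = 15·1 + 6·0 + 1·1 = 16.
Total outcomes: 6! = 720.
Probability = 16/720 = 1/45.

1/45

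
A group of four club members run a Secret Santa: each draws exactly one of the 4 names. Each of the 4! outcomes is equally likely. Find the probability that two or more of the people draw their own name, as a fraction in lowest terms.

7/24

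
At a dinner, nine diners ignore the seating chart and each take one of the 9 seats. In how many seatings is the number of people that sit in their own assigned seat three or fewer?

355997

Sum C(9,i)·!(9-i) for i = 0..3:
  i=0: C(9,0)·!9 = 1·133496 = 133496
  i=1: C(9,1)·!8 = 9·14833 = 133497
  i=2: C(9,2)·!7 = 36·1854 = 66744
  i=3: C(9,3)·!6 = 84·265 = 22260
Total = 355997.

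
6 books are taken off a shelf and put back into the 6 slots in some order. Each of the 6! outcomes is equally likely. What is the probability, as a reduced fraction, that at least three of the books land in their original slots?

Favorable outcomes: Σ_{i≥3} C(6,i)·!(6-i) = 20·2 + 15·1 + 6·0 + 1·1 = 56.
Total outcomes: 6! = 720.
Probability = 56/720 = 7/90.

7/90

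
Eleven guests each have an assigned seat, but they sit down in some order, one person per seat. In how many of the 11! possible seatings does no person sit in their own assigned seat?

14684570

Use !n = (n-1)(!(n-1) + !(n-2)).
!11 = 10·(1334961 + 133496) = 10·1468457 = 14684570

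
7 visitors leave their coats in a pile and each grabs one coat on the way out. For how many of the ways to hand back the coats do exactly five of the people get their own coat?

21

Pick the 5 fixed positions: C(7,5) = 21 ways.
The remaining 2 must be deranged: !2 = 1.
Total: 21 × 1 = 21.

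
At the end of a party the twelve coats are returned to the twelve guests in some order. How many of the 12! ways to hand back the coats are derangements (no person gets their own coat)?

!12 is the nearest integer to 12!/e.
12! = 479001600, and 479001600/e ≈ 176214840.93, so !12 = 176214841.

176214841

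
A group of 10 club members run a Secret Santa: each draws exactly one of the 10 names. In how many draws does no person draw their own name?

The subfactorial !10 = [10!/e] (nearest integer).
10! = 3628800, and 3628800/e ≈ 1334960.92, so !10 = 1334961.

1334961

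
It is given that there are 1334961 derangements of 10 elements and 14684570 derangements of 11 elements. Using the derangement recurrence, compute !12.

176214841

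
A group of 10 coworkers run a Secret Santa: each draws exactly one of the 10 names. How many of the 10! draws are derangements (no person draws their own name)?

1334961

Recurrence: !10 = 10·!9 + (-1)^10.
!10 = 10·133496 + 1 = 1334961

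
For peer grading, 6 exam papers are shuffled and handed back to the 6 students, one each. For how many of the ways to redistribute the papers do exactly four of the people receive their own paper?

Pick the 4 fixed positions: C(6,4) = 15 ways.
The remaining 2 must be deranged: !2 = 1.
Total: 15 × 1 = 15.

15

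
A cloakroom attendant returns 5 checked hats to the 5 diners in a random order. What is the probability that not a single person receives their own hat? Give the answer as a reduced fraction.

Favorable outcomes: !5 = 44.
Total outcomes: 5! = 120.
Probability = 44/120 = 11/30.

11/30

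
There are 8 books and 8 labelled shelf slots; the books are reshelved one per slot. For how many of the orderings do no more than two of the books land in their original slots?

37085

Sum C(8,i)·!(8-i) for i = 0..2:
  i=0: C(8,0)·!8 = 1·14833 = 14833
  i=1: C(8,1)·!7 = 8·1854 = 14832
  i=2: C(8,2)·!6 = 28·265 = 7420
Total = 37085.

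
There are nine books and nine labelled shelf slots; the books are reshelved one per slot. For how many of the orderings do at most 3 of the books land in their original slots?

# with exactly i fixed is C(9,i)·!(9-i); sum over i=0..3:
  i=0: C(9,0)·!9 = 1·133496 = 133496
  i=1: C(9,1)·!8 = 9·14833 = 133497
  i=2: C(9,2)·!7 = 36·1854 = 66744
  i=3: C(9,3)·!6 = 84·265 = 22260
Total = 355997.

355997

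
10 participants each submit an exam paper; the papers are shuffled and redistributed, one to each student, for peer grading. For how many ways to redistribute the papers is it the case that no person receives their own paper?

The number of derangements of 10 is !10 = Σ_{k=0}^{10} (-1)^k·10!/k!
= 10! - 10!/1! + 10!/2! - 10!/3! + 10!/4! - 10!/5! + 10!/6! - 10!/7! + 10!/8! - 10!/9! + 10!/10!
= 3628800 - 3628800 + 1814400 - 604800 + 151200 - 30240 + 5040 - 720 + 90 - 10 + 1
= 1334961

1334961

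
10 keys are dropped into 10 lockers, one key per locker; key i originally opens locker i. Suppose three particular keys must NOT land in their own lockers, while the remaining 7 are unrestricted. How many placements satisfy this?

2656080

Inclusion-exclusion on the 3 forbidden self-matches:
Σ_{j=0}^{3} (-1)^j C(3,j)(10-j)!
= C(3,0)·10! - C(3,1)·9! + C(3,2)·8! - C(3,3)·7!
= 3628800 - 1088640 + 120960 - 5040
= 2656080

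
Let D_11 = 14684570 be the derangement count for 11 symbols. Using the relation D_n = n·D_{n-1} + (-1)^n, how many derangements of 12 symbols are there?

D_12 = 12·14684570 + 1 = 176214841.

176214841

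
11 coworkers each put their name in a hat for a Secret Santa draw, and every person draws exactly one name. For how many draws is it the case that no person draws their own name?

!11 is the nearest integer to 11!/e.
11! = 39916800, and 39916800/e ≈ 14684570.08, so !11 = 14684570.

14684570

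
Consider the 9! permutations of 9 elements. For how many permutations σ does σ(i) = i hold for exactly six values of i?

168

Choose which 6 of the 9 are fixed: C(9,6) = 84.
The remaining 3 must be deranged: !3 = 2.
Total: 84 × 2 = 168.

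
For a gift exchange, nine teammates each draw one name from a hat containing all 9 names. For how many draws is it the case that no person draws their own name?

By inclusion-exclusion, !9 = Σ (-1)^k · 9!/k! for k=0..9
= 9! - 9!/1! + 9!/2! - 9!/3! + 9!/4! - 9!/5! + 9!/6! - 9!/7! + 9!/8! - 9!/9!
= 362880 - 362880 + 181440 - 60480 + 15120 - 3024 + 504 - 72 + 9 - 1
= 133496

133496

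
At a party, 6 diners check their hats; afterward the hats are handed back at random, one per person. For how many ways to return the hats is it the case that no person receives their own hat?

!6 is the nearest integer to 6!/e.
6! = 720, and 720/e ≈ 264.87, so !6 = 265.

265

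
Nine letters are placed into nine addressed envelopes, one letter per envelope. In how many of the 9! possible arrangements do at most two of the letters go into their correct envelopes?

333737

# with exactly i fixed is C(9,i)·!(9-i); sum over i=0..2:
  i=0: C(9,0)·!9 = 1·133496 = 133496
  i=1: C(9,1)·!8 = 9·14833 = 133497
  i=2: C(9,2)·!7 = 36·1854 = 66744
Total = 333737.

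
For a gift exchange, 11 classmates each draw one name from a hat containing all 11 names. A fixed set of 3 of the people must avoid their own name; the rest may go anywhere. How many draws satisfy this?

30078720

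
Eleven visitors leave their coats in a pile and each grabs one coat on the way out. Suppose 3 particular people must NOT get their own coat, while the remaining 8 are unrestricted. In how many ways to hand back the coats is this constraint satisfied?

30078720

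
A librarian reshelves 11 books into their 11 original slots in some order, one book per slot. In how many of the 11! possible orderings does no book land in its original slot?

14684570

!11 is the nearest integer to 11!/e.
11! = 39916800, and 39916800/e ≈ 14684570.08, so !11 = 14684570.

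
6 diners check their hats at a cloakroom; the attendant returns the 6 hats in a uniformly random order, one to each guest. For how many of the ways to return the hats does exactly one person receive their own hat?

264

Pick the single fixed position: C(6,1) = 6 ways.
The other 5 form a derangement: !5 = 44.
Total: 6 × 44 = 264.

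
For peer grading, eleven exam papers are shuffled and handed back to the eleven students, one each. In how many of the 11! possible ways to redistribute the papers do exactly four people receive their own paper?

611820

Choose which 4 of the 11 are fixed: C(11,4) = 330.
The remaining 7 must be deranged: !7 = 1854.
Total: 330 × 1854 = 611820.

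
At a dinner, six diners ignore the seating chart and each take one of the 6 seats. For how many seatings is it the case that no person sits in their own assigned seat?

The subfactorial !6 = [6!/e] (nearest integer).
6! = 720, and 720/e ≈ 264.87, so !6 = 265.

265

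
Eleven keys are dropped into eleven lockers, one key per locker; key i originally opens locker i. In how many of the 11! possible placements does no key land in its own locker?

14684570

Use !n = (n-1)(!(n-1) + !(n-2)).
!11 = 10·(1334961 + 133496) = 10·1468457 = 14684570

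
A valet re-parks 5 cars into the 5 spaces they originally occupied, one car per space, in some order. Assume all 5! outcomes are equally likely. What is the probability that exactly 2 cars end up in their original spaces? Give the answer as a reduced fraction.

Favorable outcomes: C(5,2)·!3 = 10·2 = 20.
Total outcomes: 5! = 120.
Probability = 20/120 = 1/6.

1/6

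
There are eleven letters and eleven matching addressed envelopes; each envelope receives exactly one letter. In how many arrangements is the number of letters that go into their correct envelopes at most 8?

39916744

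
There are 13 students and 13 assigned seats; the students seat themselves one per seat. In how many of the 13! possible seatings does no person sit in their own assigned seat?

2290792932

The number of derangements of 13 is !13 = Σ_{k=0}^{13} (-1)^k·13!/k!
= 13! - 13!/1! + 13!/2! - 13!/3! + 13!/4! - 13!/5! + 13!/6! - 13!/7! + 13!/8! - 13!/9! + 13!/10! - 13!/11! + 13!/12! - 13!/13!
= 6227020800 - 6227020800 + 3113510400 - 1037836800 + 259459200 - 51891840 + 8648640 - 1235520 + 154440 - 17160 + 1716 - 156 + 13 - 1
= 2290792932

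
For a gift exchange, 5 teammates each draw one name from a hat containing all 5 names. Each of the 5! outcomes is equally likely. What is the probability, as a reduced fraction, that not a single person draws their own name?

11/30

Favorable outcomes: !5 = 44.
Total outcomes: 5! = 120.
Probability = 44/120 = 11/30.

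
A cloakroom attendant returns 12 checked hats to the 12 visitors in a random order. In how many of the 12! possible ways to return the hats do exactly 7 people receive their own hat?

34848

Pick the 7 fixed positions: C(12,7) = 792 ways.
The remaining 5 must be deranged: !5 = 44.
Total: 792 × 44 = 34848.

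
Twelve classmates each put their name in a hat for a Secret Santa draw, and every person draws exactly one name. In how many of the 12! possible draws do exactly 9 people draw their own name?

Choose which 9 of the 12 are fixed: C(12,9) = 220.
The other 3 form a derangement: !3 = 2.
Total: 220 × 2 = 440.

440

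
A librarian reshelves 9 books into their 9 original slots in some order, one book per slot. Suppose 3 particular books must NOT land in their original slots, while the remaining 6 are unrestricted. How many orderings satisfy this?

256320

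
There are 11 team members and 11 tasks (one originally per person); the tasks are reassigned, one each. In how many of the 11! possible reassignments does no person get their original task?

14684570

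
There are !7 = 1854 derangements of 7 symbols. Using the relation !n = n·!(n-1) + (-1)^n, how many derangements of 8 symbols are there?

!8 = 8·1854 + 1 = 14833.

14833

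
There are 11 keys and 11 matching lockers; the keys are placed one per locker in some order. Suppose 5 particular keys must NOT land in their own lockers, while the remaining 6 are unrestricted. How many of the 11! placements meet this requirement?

25022880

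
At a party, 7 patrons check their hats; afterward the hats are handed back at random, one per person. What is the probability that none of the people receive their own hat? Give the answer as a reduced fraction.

Favorable outcomes: !7 = 1854.
Total outcomes: 7! = 5040.
Probability = 1854/5040 = 103/280.

103/280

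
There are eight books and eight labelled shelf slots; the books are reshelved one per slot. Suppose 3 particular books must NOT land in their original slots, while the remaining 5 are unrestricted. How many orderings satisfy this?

27240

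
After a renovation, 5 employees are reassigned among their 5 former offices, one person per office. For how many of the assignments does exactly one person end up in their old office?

Pick the single fixed position: C(5,1) = 5 ways.
The other 4 form a derangement: !4 = 9.
Total: 5 × 9 = 45.

45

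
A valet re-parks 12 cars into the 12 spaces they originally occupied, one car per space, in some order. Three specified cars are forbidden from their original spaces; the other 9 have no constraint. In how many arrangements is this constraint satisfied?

Inclusion-exclusion on the 3 forbidden self-matches:
Σ_{j=0}^{3} (-1)^j C(3,j)(12-j)!
= C(3,0)·12! - C(3,1)·11! + C(3,2)·10! - C(3,3)·9!
= 479001600 - 119750400 + 10886400 - 362880
= 369774720

369774720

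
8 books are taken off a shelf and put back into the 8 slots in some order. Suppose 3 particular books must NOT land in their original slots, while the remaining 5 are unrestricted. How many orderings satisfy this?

Let A_j be the event that the j-th constrained one is fixed. By inclusion-exclusion over the 3 events:
Σ_{j=0}^{3} (-1)^j C(3,j)(8-j)!
= C(3,0)·8! - C(3,1)·7! + C(3,2)·6! - C(3,3)·5!
= 40320 - 15120 + 2160 - 120
= 27240

27240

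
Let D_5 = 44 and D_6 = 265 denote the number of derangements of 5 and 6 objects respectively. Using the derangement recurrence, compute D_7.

1854

D_7 = (7-1)·(D_6 + D_5) = 6·(265 + 44) = 6·309 = 1854.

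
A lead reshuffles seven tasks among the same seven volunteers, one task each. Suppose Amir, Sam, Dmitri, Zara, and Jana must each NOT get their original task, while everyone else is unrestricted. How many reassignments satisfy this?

2428

Let A_j be the event that the j-th constrained one is fixed. By inclusion-exclusion over the 5 events:
Σ_{j=0}^{5} (-1)^j C(5,j)(7-j)!
= C(5,0)·7! - C(5,1)·6! + C(5,2)·5! - C(5,3)·4! + C(5,4)·3! - C(5,5)·2!
= 5040 - 3600 + 1200 - 240 + 30 - 2
= 2428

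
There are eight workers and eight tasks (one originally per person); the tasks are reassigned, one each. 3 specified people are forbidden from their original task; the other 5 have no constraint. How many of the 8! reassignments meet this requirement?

27240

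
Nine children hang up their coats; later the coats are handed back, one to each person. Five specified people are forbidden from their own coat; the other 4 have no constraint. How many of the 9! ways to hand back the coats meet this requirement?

205056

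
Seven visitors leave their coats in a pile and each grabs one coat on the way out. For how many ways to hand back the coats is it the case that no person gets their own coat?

Use !n = (n-1)(!(n-1) + !(n-2)).
!7 = 6·(265 + 44) = 6·309 = 1854

1854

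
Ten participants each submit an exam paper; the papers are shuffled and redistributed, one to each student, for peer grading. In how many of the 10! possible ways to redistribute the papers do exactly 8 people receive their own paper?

Pick the 8 fixed positions: C(10,8) = 45 ways.
The other 2 form a derangement: !2 = 1.
Total: 45 × 1 = 45.

45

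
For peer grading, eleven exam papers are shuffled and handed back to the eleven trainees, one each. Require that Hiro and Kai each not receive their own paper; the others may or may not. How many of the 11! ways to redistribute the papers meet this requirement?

33022080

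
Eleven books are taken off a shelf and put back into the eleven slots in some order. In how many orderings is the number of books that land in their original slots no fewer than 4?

Sum C(11,i)·!(11-i) for i = 4..11:
  i=4: C(11,4)·!7 = 330·1854 = 611820
  i=5: C(11,5)·!6 = 462·265 = 122430
  i=6: C(11,6)·!5 = 462·44 = 20328
  i=7: C(11,7)·!4 = 330·9 = 2970
  i=8: C(11,8)·!3 = 165·2 = 330
  i=9: C(11,9)·!2 = 55·1 = 55
  i=10: C(11,10)·!1 = 11·0 = 0
  i=11: C(11,11)·!0 = 1·1 = 1
Total = 757934.

757934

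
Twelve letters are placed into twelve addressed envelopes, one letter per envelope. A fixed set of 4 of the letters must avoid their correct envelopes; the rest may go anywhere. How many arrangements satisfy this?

339696000

Let A_j be the event that the j-th constrained one is fixed. By inclusion-exclusion over the 4 events:
Σ_{j=0}^{4} (-1)^j C(4,j)(12-j)!
= C(4,0)·12! - C(4,1)·11! + C(4,2)·10! - C(4,3)·9! + C(4,4)·8!
= 479001600 - 159667200 + 21772800 - 1451520 + 40320
= 339696000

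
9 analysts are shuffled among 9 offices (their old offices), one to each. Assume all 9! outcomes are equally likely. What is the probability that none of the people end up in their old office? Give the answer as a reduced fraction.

Favorable outcomes: !9 = 133496.
Total outcomes: 9! = 362880.
Probability = 133496/362880 = 16687/45360.

16687/45360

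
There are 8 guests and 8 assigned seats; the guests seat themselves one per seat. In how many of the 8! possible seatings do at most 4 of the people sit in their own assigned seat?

40179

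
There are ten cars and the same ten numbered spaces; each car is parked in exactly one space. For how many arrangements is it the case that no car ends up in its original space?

!10 is the nearest integer to 10!/e.
10! = 3628800, and 3628800/e ≈ 1334960.92, so !10 = 1334961.

1334961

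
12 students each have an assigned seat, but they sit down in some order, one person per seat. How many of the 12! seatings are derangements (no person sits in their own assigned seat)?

The subfactorial !12 = [12!/e] (nearest integer).
12! = 479001600, and 479001600/e ≈ 176214840.93, so !12 = 176214841.

176214841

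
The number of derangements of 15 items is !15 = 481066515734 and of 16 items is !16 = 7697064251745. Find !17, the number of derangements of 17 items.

130850092279664

!17 = (17-1)·(!16 + !15) = 16·(7697064251745 + 481066515734) = 16·8178130767479 = 130850092279664.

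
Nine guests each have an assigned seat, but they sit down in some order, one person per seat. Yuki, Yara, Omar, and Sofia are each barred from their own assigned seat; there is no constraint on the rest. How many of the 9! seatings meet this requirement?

229080

Let A_j be the event that the j-th constrained one is fixed. By inclusion-exclusion over the 4 events:
Σ_{j=0}^{4} (-1)^j C(4,j)(9-j)!
= C(4,0)·9! - C(4,1)·8! + C(4,2)·7! - C(4,3)·6! + C(4,4)·5!
= 362880 - 161280 + 30240 - 2880 + 120
= 229080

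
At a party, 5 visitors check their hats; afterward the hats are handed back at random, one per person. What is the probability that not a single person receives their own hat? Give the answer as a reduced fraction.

11/30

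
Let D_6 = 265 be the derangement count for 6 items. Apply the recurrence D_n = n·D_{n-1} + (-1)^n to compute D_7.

1854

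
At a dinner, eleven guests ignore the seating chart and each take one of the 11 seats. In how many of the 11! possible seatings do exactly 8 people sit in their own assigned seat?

Choose which 8 of the 11 are fixed: C(11,8) = 165.
The other 3 form a derangement: !3 = 2.
Total: 165 × 2 = 330.

330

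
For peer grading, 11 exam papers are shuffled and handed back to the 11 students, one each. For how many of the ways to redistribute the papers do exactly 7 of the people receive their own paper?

2970

Pick the 7 fixed positions: C(11,7) = 330 ways.
The remaining 4 must be deranged: !4 = 9.
Total: 330 × 9 = 2970.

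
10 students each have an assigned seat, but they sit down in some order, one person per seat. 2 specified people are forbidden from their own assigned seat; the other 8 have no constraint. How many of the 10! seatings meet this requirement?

Let A_j be the event that the j-th constrained one is fixed. By inclusion-exclusion over the 2 events:
Σ_{j=0}^{2} (-1)^j C(2,j)(10-j)!
= C(2,0)·10! - C(2,1)·9! + C(2,2)·8!
= 3628800 - 725760 + 40320
= 2943360

2943360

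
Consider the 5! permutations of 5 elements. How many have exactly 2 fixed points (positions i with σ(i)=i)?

20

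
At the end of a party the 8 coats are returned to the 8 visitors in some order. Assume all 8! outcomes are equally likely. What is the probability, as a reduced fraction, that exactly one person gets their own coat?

103/280

Favorable outcomes: C(8,1)·!7 = 8·1854 = 14832.
Total outcomes: 8! = 40320.
Probability = 14832/40320 = 103/280.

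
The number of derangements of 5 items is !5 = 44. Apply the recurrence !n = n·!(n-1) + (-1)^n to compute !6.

!6 = 6·44 + 1 = 265.

265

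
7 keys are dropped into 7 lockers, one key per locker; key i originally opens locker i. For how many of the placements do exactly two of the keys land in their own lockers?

924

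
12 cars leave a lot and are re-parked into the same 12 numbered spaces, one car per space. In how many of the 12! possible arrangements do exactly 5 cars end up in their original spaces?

Choose which 5 of the 12 are fixed: C(12,5) = 792.
The other 7 form a derangement: !7 = 1854.
Total: 792 × 1854 = 1468368.

1468368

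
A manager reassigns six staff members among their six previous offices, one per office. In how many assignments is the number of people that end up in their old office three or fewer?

Sum C(6,i)·!(6-i) for i = 0..3:
  i=0: C(6,0)·!6 = 1·265 = 265
  i=1: C(6,1)·!5 = 6·44 = 264
  i=2: C(6,2)·!4 = 15·9 = 135
  i=3: C(6,3)·!3 = 20·2 = 40
Total = 704.

704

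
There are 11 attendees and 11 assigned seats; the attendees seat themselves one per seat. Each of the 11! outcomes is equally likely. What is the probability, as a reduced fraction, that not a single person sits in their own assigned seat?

Favorable outcomes: !11 = 14684570.
Total outcomes: 11! = 39916800.
Probability = 14684570/39916800 = 1468457/3991680.

1468457/3991680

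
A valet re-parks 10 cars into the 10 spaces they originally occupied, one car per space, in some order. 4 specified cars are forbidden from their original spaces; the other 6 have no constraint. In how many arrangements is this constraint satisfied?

2399760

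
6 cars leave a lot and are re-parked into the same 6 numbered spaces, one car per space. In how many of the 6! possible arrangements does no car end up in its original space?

Use !n = n·!(n-1) + (-1)^n.
!6 = 6·44 + 1 = 265

265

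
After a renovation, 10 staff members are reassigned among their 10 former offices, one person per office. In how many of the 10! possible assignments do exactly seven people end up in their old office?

240

Pick the 7 fixed positions: C(10,7) = 120 ways.
The other 3 form a derangement: !3 = 2.
Total: 120 × 2 = 240.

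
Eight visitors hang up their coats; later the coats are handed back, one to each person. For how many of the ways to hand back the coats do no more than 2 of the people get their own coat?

37085

# with exactly i fixed is C(8,i)·!(8-i); sum over i=0..2:
  i=0: C(8,0)·!8 = 1·14833 = 14833
  i=1: C(8,1)·!7 = 8·1854 = 14832
  i=2: C(8,2)·!6 = 28·265 = 7420
Total = 37085.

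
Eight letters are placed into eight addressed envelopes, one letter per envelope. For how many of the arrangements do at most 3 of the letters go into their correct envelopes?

39549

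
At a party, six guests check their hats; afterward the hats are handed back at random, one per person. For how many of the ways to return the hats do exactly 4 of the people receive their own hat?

15

Pick the 4 fixed positions: C(6,4) = 15 ways.
The remaining 2 must be deranged: !2 = 1.
Total: 15 × 1 = 15.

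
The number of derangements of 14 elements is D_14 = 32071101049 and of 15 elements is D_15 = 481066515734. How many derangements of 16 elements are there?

7697064251745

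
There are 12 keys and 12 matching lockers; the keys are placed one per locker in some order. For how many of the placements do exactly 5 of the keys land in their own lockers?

Choose which 5 of the 12 are fixed: C(12,5) = 792.
The other 7 form a derangement: !7 = 1854.
Total: 792 × 1854 = 1468368.

1468368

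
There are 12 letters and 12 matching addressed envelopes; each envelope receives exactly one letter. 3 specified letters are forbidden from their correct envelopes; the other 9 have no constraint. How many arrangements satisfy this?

Inclusion-exclusion on the 3 forbidden self-matches:
Σ_{j=0}^{3} (-1)^j C(3,j)(12-j)!
= C(3,0)·12! - C(3,1)·11! + C(3,2)·10! - C(3,3)·9!
= 479001600 - 119750400 + 10886400 - 362880
= 369774720

369774720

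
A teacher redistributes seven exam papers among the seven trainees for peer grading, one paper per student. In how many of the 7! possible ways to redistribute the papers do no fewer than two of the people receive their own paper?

1331

# with exactly i fixed is C(7,i)·!(7-i); sum over i=2..7:
  i=2: C(7,2)·!5 = 21·44 = 924
  i=3: C(7,3)·!4 = 35·9 = 315
  i=4: C(7,4)·!3 = 35·2 = 70
  i=5: C(7,5)·!2 = 21·1 = 21
  i=6: C(7,6)·!1 = 7·0 = 0
  i=7: C(7,7)·!0 = 1·1 = 1
Total = 1331.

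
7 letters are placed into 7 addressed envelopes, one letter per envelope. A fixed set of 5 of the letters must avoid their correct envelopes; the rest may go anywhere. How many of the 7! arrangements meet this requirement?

2428

Let A_j be the event that the j-th constrained one is fixed. By inclusion-exclusion over the 5 events:
Σ_{j=0}^{5} (-1)^j C(5,j)(7-j)!
= C(5,0)·7! - C(5,1)·6! + C(5,2)·5! - C(5,3)·4! + C(5,4)·3! - C(5,5)·2!
= 5040 - 3600 + 1200 - 240 + 30 - 2
= 2428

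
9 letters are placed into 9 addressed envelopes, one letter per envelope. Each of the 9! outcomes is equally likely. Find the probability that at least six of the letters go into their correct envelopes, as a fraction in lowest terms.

41/72576

Favorable outcomes: Σ_{i≥6} C(9,i)·!(9-i) = 84·2 + 36·1 + 9·0 + 1·1 = 205.
Total outcomes: 9! = 362880.
Probability = 205/362880 = 41/72576.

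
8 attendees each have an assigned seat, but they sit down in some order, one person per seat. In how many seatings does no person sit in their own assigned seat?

14833

By inclusion-exclusion, !8 = Σ (-1)^k · 8!/k! for k=0..8
= 8! - 8!/1! + 8!/2! - 8!/3! + 8!/4! - 8!/5! + 8!/6! - 8!/7! + 8!/8!
= 40320 - 40320 + 20160 - 6720 + 1680 - 336 + 56 - 8 + 1
= 14833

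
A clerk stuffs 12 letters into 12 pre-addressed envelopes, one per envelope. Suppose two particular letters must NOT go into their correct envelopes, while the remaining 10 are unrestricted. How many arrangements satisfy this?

402796800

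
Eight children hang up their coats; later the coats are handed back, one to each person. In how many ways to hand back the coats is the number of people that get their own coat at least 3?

# with exactly i fixed is C(8,i)·!(8-i); sum over i=3..8:
  i=3: C(8,3)·!5 = 56·44 = 2464
  i=4: C(8,4)·!4 = 70·9 = 630
  i=5: C(8,5)·!3 = 56·2 = 112
  i=6: C(8,6)·!2 = 28·1 = 28
  i=7: C(8,7)·!1 = 8·0 = 0
  i=8: C(8,8)·!0 = 1·1 = 1
Total = 3235.

3235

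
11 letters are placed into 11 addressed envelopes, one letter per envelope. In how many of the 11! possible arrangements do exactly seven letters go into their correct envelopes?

Pick the 7 fixed positions: C(11,7) = 330 ways.
The remaining 4 must be deranged: !4 = 9.
Total: 330 × 9 = 2970.

2970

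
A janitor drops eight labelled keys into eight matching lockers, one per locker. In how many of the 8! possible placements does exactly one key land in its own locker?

Pick the single fixed position: C(8,1) = 8 ways.
The remaining 7 must be deranged: !7 = 1854.
Total: 8 × 1854 = 14832.

14832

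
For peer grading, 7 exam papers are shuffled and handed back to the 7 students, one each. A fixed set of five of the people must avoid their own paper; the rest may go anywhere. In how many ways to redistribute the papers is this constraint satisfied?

2428

Inclusion-exclusion on the 5 forbidden self-matches:
Σ_{j=0}^{5} (-1)^j C(5,j)(7-j)!
= C(5,0)·7! - C(5,1)·6! + C(5,2)·5! - C(5,3)·4! + C(5,4)·3! - C(5,5)·2!
= 5040 - 3600 + 1200 - 240 + 30 - 2
= 2428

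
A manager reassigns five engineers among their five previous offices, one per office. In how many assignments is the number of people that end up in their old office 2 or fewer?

Sum C(5,i)·!(5-i) for i = 0..2:
  i=0: C(5,0)·!5 = 1·44 = 44
  i=1: C(5,1)·!4 = 5·9 = 45
  i=2: C(5,2)·!3 = 10·2 = 20
Total = 109.

109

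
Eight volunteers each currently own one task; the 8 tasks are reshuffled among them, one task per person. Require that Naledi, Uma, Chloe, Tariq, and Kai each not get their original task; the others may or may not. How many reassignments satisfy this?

Inclusion-exclusion on the 5 forbidden self-matches:
Σ_{j=0}^{5} (-1)^j C(5,j)(8-j)!
= C(5,0)·8! - C(5,1)·7! + C(5,2)·6! - C(5,3)·5! + C(5,4)·4! - C(5,5)·3!
= 40320 - 25200 + 7200 - 1200 + 120 - 6
= 21234

21234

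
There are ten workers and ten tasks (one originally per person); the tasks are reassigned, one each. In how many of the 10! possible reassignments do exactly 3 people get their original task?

222480

Pick the 3 fixed positions: C(10,3) = 120 ways.
The other 7 form a derangement: !7 = 1854.
Total: 120 × 1854 = 222480.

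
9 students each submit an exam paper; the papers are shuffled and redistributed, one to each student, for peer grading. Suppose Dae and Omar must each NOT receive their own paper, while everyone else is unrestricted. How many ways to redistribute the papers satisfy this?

287280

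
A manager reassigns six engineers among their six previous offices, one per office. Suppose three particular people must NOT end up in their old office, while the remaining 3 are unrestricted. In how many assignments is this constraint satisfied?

Inclusion-exclusion on the 3 forbidden self-matches:
Σ_{j=0}^{3} (-1)^j C(3,j)(6-j)!
= C(3,0)·6! - C(3,1)·5! + C(3,2)·4! - C(3,3)·3!
= 720 - 360 + 72 - 6
= 426

426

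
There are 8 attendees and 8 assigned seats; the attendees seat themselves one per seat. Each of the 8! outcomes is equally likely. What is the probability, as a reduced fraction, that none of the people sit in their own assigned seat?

Favorable outcomes: !8 = 14833.
Total outcomes: 8! = 40320.
Probability = 14833/40320 = 2119/5760.

2119/5760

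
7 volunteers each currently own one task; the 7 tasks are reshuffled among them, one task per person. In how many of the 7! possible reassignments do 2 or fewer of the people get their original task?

Sum C(7,i)·!(7-i) for i = 0..2:
  i=0: C(7,0)·!7 = 1·1854 = 1854
  i=1: C(7,1)·!6 = 7·265 = 1855
  i=2: C(7,2)·!5 = 21·44 = 924
Total = 4633.

4633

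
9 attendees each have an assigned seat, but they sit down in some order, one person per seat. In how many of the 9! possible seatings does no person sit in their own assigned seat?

!9 = 9! · Σ_{k=0}^{9} (-1)^k/k!
= 9! - 9!/1! + 9!/2! - 9!/3! + 9!/4! - 9!/5! + 9!/6! - 9!/7! + 9!/8! - 9!/9!
= 362880 - 362880 + 181440 - 60480 + 15120 - 3024 + 504 - 72 + 9 - 1
= 133496

133496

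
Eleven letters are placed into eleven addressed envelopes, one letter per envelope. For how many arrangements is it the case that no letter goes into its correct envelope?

14684570

Use !n = (n-1)(!(n-1) + !(n-2)).
!11 = 10·(1334961 + 133496) = 10·1468457 = 14684570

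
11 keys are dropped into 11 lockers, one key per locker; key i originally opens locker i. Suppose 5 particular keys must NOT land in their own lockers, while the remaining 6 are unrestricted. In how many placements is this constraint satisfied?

25022880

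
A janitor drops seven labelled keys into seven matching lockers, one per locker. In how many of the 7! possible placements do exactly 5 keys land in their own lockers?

21

Choose which 5 of the 7 are fixed: C(7,5) = 21.
The other 2 form a derangement: !2 = 1.
Total: 21 × 1 = 21.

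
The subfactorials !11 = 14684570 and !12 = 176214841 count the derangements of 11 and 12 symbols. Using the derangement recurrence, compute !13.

2290792932

!13 = (13-1)·(!12 + !11) = 12·(176214841 + 14684570) = 12·190899411 = 2290792932.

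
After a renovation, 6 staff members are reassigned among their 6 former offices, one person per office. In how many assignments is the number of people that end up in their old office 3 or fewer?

# with exactly i fixed is C(6,i)·!(6-i); sum over i=0..3:
  i=0: C(6,0)·!6 = 1·265 = 265
  i=1: C(6,1)·!5 = 6·44 = 264
  i=2: C(6,2)·!4 = 15·9 = 135
  i=3: C(6,3)·!3 = 20·2 = 40
Total = 704.

704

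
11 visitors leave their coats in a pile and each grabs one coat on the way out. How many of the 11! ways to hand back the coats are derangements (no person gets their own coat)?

!11 is the nearest integer to 11!/e.
11! = 39916800, and 39916800/e ≈ 14684570.08, so !11 = 14684570.

14684570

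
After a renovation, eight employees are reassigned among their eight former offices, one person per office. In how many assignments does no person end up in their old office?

14833

By inclusion-exclusion, !8 = Σ (-1)^k · 8!/k! for k=0..8
= 8! - 8!/1! + 8!/2! - 8!/3! + 8!/4! - 8!/5! + 8!/6! - 8!/7! + 8!/8!
= 40320 - 40320 + 20160 - 6720 + 1680 - 336 + 56 - 8 + 1
= 14833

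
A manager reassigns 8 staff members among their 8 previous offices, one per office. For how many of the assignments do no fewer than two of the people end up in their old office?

Sum C(8,i)·!(8-i) for i = 2..8:
  i=2: C(8,2)·!6 = 28·265 = 7420
  i=3: C(8,3)·!5 = 56·44 = 2464
  i=4: C(8,4)·!4 = 70·9 = 630
  i=5: C(8,5)·!3 = 56·2 = 112
  i=6: C(8,6)·!2 = 28·1 = 28
  i=7: C(8,7)·!1 = 8·0 = 0
  i=8: C(8,8)·!0 = 1·1 = 1
Total = 10655.

10655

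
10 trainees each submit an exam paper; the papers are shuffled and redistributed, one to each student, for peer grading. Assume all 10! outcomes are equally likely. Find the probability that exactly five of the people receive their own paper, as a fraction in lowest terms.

11/3600

Favorable outcomes: C(10,5)·!5 = 252·44 = 11088.
Total outcomes: 10! = 3628800.
Probability = 11088/3628800 = 11/3600.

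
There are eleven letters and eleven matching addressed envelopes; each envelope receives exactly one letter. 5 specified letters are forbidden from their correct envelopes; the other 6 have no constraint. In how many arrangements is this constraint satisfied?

25022880

Inclusion-exclusion on the 5 forbidden self-matches:
Σ_{j=0}^{5} (-1)^j C(5,j)(11-j)!
= C(5,0)·11! - C(5,1)·10! + C(5,2)·9! - C(5,3)·8! + C(5,4)·7! - C(5,5)·6!
= 39916800 - 18144000 + 3628800 - 403200 + 25200 - 720
= 25022880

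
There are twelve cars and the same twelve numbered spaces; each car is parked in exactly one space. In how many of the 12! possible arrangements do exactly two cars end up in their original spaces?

88107426

Pick the 2 fixed positions: C(12,2) = 66 ways.
The remaining 10 must be deranged: !10 = 1334961.
Total: 66 × 1334961 = 88107426.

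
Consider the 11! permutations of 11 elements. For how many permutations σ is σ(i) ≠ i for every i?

By inclusion-exclusion, !11 = Σ (-1)^k · 11!/k! for k=0..11
= 11! - 11!/1! + 11!/2! - 11!/3! + 11!/4! - 11!/5! + 11!/6! - 11!/7! + 11!/8! - 11!/9! + 11!/10! - 11!/11!
= 39916800 - 39916800 + 19958400 - 6652800 + 1663200 - 332640 + 55440 - 7920 + 990 - 110 + 11 - 1
= 14684570

14684570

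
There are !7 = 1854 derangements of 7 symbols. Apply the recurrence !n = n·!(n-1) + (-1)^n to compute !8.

14833

!8 = 8·1854 + 1 = 14833.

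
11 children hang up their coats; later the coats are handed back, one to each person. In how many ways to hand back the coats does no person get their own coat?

!11 = 11! · Σ_{k=0}^{11} (-1)^k/k!
= 11! - 11!/1! + 11!/2! - 11!/3! + 11!/4! - 11!/5! + 11!/6! - 11!/7! + 11!/8! - 11!/9! + 11!/10! - 11!/11!
= 39916800 - 39916800 + 19958400 - 6652800 + 1663200 - 332640 + 55440 - 7920 + 990 - 110 + 11 - 1
= 14684570

14684570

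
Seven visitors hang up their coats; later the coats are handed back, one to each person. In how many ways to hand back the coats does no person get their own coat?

The subfactorial !7 = [7!/e] (nearest integer).
7! = 5040, and 5040/e ≈ 1854.11, so !7 = 1854.

1854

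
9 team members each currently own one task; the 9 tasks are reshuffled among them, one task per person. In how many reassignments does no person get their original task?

!9 is the nearest integer to 9!/e.
9! = 362880, and 362880/e ≈ 133496.09, so !9 = 133496.

133496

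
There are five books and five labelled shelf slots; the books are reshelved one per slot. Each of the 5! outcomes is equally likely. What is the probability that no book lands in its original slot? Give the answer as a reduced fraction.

11/30

Favorable outcomes: !5 = 44.
Total outcomes: 5! = 120.
Probability = 44/120 = 11/30.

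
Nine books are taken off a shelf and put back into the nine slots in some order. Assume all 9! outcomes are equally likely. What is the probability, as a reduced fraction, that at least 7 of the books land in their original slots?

Favorable outcomes: Σ_{i≥7} C(9,i)·!(9-i) = 36·1 + 9·0 + 1·1 = 37.
Total outcomes: 9! = 362880.
Probability = 37/362880 = 37/362880.

37/362880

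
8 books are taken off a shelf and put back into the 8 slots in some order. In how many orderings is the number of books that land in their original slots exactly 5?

112

Choose which 5 of the 8 are fixed: C(8,5) = 56.
The other 3 form a derangement: !3 = 2.
Total: 56 × 2 = 112.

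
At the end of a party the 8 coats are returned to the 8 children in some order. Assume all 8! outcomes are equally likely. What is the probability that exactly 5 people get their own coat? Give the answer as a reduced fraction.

1/360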